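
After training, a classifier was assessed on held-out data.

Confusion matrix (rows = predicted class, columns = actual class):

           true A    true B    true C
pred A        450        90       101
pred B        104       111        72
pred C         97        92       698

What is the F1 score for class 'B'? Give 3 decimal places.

0.383

F1 score = 2·TP/(2·TP+FP+FN).
B: TP=111, FP=104+72=176, FN=90+92=182 → 222/580 = 0.3828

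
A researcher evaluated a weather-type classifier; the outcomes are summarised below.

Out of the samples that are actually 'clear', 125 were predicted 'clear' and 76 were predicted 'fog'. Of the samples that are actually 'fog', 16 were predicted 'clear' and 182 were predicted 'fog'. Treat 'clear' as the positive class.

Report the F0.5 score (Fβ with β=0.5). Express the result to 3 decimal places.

Fβ = (1+β²)·TP / ((1+β²)·TP + β²·FN + FP), with β²=1/4
= 1.25·125 / (1.25·125 + 0.25·76 + 16) = 0.817

0.817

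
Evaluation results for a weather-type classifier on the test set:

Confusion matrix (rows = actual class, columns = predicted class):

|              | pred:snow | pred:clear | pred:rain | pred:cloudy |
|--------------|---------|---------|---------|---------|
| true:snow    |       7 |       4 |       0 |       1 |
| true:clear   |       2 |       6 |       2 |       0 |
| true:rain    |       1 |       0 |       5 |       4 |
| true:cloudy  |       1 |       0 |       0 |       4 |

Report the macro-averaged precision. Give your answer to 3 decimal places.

Per-class precision (TP/(TP+FP)):
  snow: TP=7, FP=2+1+1=4 → 7/11 = 0.6364
  clear: TP=6, FP=4+0+0=4 → 6/10 = 0.6000
  rain: TP=5, FP=0+2+0=2 → 5/7 = 0.7143
  cloudy: TP=4, FP=1+0+4=5 → 4/9 = 0.4444
Macro-precision = mean = (0.6364 + 0.6000 + 0.7143 + 0.4444) / 4 = 0.599

0.599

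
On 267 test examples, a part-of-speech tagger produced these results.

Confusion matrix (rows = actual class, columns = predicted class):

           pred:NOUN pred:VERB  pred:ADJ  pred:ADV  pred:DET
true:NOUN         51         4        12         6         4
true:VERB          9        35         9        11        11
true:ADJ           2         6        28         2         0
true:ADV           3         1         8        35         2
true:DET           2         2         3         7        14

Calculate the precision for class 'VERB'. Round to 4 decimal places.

0.7292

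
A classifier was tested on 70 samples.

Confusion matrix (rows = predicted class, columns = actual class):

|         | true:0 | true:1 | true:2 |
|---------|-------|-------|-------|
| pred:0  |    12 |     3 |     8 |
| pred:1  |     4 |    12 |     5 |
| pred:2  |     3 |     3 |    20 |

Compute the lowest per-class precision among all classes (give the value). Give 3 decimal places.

Per-class precision (TP/(TP+FP)):
  0: TP=12, FP=3+8=11 → 12/23 = 0.5217
  1: TP=12, FP=4+5=9 → 12/21 = 0.5714
  2: TP=20, FP=3+3=6 → 20/26 = 0.7692
Lowest is class '0' with precision = 0.522.

0.522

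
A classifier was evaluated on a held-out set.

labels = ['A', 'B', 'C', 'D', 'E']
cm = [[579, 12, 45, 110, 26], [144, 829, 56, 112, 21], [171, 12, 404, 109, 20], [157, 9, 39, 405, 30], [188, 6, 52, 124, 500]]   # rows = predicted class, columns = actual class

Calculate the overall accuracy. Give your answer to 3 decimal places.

Accuracy = trace / total = (579+829+404+405+500=2717) / 4160 = 2717/4160 = 0.653

0.653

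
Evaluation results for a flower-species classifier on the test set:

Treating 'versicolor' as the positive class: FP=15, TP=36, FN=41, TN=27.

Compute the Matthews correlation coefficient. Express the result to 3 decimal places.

0.107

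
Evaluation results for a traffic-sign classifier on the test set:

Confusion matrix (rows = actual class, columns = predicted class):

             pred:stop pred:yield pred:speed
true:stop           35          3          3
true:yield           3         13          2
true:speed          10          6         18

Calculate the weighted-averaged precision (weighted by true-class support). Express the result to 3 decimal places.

Per-class precision (TP/(TP+FP)):
  stop: TP=35, FP=3+10=13 → 35/48 = 0.7292
  yield: TP=13, FP=3+6=9 → 13/22 = 0.5909
  speed: TP=18, FP=3+2=5 → 18/23 = 0.7826
Weighted-precision = Σ (supportᵢ/N)·precisionᵢ with N=93: (41/93)·0.7292 + (18/93)·0.5909 + (34/93)·0.7826 = 0.722

0.722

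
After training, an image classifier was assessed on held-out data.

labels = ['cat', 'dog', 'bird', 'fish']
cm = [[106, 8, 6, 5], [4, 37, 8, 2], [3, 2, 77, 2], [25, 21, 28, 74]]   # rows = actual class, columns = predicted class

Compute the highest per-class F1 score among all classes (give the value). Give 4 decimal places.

Per-class F1 score (2·TP/(2·TP+FP+FN)):
  cat: TP=106, FP=4+3+25=32, FN=8+6+5=19 → 212/263 = 0.80608
  dog: TP=37, FP=8+2+21=31, FN=4+8+2=14 → 74/119 = 0.62185
  bird: TP=77, FP=6+8+28=42, FN=3+2+2=7 → 154/203 = 0.75862
  fish: TP=74, FP=5+2+2=9, FN=25+21+28=74 → 148/231 = 0.64069
Highest is class 'cat' with F1 score = 0.8061.

0.8061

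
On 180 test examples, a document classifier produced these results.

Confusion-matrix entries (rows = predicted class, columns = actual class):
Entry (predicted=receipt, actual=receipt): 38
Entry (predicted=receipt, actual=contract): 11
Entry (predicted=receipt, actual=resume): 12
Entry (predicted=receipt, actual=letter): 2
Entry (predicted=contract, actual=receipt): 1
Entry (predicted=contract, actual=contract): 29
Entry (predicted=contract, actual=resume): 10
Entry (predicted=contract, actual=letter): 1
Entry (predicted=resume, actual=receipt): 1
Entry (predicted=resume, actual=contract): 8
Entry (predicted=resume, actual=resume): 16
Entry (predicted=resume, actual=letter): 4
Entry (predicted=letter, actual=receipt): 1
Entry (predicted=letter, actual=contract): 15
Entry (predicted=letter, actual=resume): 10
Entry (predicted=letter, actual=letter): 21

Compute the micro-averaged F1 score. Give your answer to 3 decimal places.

Micro-averaging pools counts across classes: ΣTP=104, ΣFP=76, ΣFN=76.
Micro-F1 score = 2·TP/(2·TP+FP+FN) on pooled counts = 0.578 (equals overall accuracy in single-label multiclass).

0.578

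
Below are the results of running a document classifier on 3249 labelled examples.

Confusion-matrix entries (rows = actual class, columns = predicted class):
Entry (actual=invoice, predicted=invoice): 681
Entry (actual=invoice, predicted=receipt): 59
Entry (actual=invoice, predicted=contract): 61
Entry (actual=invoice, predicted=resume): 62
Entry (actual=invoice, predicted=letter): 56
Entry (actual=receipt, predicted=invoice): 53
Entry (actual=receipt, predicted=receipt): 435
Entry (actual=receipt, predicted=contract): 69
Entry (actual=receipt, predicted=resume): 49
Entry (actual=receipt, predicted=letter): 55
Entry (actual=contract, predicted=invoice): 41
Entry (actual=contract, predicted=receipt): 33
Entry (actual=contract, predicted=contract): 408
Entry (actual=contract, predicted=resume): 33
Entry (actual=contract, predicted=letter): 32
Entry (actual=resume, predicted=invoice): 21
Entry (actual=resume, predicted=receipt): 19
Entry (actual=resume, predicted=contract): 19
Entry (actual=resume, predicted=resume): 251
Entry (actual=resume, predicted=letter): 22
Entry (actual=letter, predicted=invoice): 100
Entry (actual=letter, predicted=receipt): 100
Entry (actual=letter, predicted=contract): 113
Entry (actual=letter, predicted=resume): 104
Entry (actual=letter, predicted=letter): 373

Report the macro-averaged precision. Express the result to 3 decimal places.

0.648

Per-class precision (TP/(TP+FP)):
  invoice: TP=681, FP=53+41+21+100=215 → 681/896 = 0.7600
  receipt: TP=435, FP=59+33+19+100=211 → 435/646 = 0.6734
  contract: TP=408, FP=61+69+19+113=262 → 408/670 = 0.6090
  resume: TP=251, FP=62+49+33+104=248 → 251/499 = 0.5030
  letter: TP=373, FP=56+55+32+22=165 → 373/538 = 0.6933
Macro-precision = mean = (0.7600 + 0.6734 + 0.6090 + 0.5030 + 0.6933) / 5 = 0.648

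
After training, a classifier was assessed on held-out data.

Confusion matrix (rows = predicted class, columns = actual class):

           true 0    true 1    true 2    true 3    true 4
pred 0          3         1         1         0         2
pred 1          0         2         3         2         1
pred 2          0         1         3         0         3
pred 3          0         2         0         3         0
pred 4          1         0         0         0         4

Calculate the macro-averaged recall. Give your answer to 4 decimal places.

Per-class recall (TP/(TP+FN)):
  0: TP=3, FN=0+0+0+1=1 → 3/4 = 0.75000
  1: TP=2, FN=1+1+2+0=4 → 2/6 = 0.33333
  2: TP=3, FN=1+3+0+0=4 → 3/7 = 0.42857
  3: TP=3, FN=0+2+0+0=2 → 3/5 = 0.60000
  4: TP=4, FN=2+1+3+0=6 → 4/10 = 0.40000
Macro-recall = mean = (0.75000 + 0.33333 + 0.42857 + 0.60000 + 0.40000) / 5 = 0.5024

0.5024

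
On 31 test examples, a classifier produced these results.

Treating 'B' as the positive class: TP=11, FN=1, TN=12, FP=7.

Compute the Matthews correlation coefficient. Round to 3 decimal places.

MCC = (TP·TN − FP·FN) / √((TP+FP)(TP+FN)(TN+FP)(TN+FN))
Numerator = 11·12 − 7·1 = 125
Denominator = √(18·12·19·13) = √53352 = 230.9805
MCC = 125 / 230.9805 = 0.541

0.541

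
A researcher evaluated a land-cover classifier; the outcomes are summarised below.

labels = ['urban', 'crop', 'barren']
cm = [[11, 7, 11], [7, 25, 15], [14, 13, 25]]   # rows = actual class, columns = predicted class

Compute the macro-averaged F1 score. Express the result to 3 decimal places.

Per-class F1 score (2·TP/(2·TP+FP+FN)):
  urban: TP=11, FP=7+14=21, FN=7+11=18 → 22/61 = 0.3607
  crop: TP=25, FP=7+13=20, FN=7+15=22 → 50/92 = 0.5435
  barren: TP=25, FP=11+15=26, FN=14+13=27 → 50/103 = 0.4854
Macro-F1 score = mean = (0.3607 + 0.5435 + 0.4854) / 3 = 0.463

0.463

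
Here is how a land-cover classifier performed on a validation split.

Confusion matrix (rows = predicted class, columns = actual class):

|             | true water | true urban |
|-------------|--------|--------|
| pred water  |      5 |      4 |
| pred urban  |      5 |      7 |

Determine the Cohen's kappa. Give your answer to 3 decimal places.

0.137

Observed agreement pₒ = trace/N = 12/21 = 0.5714
Expected agreement pₑ = Σ (rowᵢ·colᵢ)/N² = (10·9 + 11·12)/21² = 0.5034
κ = (pₒ − pₑ)/(1 − pₑ) = (0.5714 − 0.5034)/(1 − 0.5034) = 0.137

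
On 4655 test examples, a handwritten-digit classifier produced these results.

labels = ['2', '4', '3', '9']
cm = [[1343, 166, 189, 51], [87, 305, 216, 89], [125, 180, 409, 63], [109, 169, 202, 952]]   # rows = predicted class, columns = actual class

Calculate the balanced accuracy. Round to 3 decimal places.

0.601

Balanced accuracy = mean of per-class recall.
  2: recall = 1343/1664 = 0.8071
  4: recall = 305/820 = 0.3720
  3: recall = 409/1016 = 0.4026
  9: recall = 952/1155 = 0.8242
Mean = (0.8071 + 0.3720 + 0.4026 + 0.8242) / 4 = 0.601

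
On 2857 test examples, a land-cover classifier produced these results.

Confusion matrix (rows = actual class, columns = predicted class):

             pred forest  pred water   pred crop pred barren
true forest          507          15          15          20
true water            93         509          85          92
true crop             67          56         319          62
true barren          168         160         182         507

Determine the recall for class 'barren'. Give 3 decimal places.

Take TP from the diagonal, FP from the rest of the 'barren' prediction marginal, FN from the rest of the 'barren' actual marginal.
recall = TP/(TP+FN).
barren: TP=507, FN=168+160+182=510 → 507/1017 = 0.4985

0.499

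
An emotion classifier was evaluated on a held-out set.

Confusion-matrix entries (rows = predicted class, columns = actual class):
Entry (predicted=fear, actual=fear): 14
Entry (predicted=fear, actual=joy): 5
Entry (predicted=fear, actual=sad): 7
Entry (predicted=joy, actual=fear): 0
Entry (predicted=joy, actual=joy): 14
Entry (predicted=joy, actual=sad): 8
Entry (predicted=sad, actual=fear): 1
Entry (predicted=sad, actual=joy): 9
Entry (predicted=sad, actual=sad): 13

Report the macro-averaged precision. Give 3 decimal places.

Per-class precision (TP/(TP+FP)):
  fear: TP=14, FP=5+7=12 → 14/26 = 0.5385
  joy: TP=14, FP=0+8=8 → 14/22 = 0.6364
  sad: TP=13, FP=1+9=10 → 13/23 = 0.5652
Macro-precision = mean = (0.5385 + 0.6364 + 0.5652) / 3 = 0.580

0.580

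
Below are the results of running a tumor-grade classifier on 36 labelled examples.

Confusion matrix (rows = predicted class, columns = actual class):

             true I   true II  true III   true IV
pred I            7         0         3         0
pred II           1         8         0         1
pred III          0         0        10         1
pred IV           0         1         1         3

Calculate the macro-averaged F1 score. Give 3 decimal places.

Per-class F1 score (2·TP/(2·TP+FP+FN)):
  I: TP=7, FP=0+3+0=3, FN=1+0+0=1 → 14/18 = 0.7778
  II: TP=8, FP=1+0+1=2, FN=0+0+1=1 → 16/19 = 0.8421
  III: TP=10, FP=0+0+1=1, FN=3+0+1=4 → 20/25 = 0.8000
  IV: TP=3, FP=0+1+1=2, FN=0+1+1=2 → 6/10 = 0.6000
Macro-F1 score = mean = (0.7778 + 0.8421 + 0.8000 + 0.6000) / 4 = 0.755

0.755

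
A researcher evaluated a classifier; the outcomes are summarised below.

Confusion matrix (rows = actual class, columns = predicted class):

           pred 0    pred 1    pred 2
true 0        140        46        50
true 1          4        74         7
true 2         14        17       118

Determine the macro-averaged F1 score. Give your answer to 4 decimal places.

0.7019

Per-class F1 score (2·TP/(2·TP+FP+FN)):
  0: TP=140, FP=4+14=18, FN=46+50=96 → 280/394 = 0.71066
  1: TP=74, FP=46+17=63, FN=4+7=11 → 148/222 = 0.66667
  2: TP=118, FP=50+7=57, FN=14+17=31 → 236/324 = 0.72840
Macro-F1 score = mean = (0.71066 + 0.66667 + 0.72840) / 3 = 0.7019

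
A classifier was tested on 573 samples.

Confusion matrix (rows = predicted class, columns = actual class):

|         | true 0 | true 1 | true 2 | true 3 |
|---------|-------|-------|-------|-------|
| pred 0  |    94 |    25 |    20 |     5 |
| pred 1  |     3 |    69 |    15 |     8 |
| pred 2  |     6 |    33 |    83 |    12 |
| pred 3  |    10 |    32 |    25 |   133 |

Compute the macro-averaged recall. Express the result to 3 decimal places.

0.672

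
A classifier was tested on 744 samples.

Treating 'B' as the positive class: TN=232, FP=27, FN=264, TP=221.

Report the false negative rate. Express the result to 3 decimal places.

FNR = FN/(FN+TP) = 264/(264+221) = 0.544

0.544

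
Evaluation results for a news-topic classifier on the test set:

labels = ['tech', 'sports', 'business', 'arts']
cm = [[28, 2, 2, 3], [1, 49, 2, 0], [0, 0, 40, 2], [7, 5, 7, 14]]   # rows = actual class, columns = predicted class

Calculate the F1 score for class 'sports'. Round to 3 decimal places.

0.907

Treat 'sports' as positive and all other classes as negative.
F1 score = 2·TP/(2·TP+FP+FN).
sports: TP=49, FP=2+0+5=7, FN=1+2+0=3 → 98/108 = 0.9074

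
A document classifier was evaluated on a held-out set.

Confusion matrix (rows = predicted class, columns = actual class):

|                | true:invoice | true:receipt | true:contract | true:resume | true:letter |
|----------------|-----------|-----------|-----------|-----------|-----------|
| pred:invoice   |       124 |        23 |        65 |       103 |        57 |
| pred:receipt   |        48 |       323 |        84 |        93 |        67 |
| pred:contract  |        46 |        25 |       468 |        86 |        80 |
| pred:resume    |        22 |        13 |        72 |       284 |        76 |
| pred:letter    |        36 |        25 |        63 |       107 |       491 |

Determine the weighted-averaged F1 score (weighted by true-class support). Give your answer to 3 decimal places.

0.586

Per-class F1 score (2·TP/(2·TP+FP+FN)):
  invoice: TP=124, FP=23+65+103+57=248, FN=48+46+22+36=152 → 248/648 = 0.3827
  receipt: TP=323, FP=48+84+93+67=292, FN=23+25+13+25=86 → 646/1024 = 0.6309
  contract: TP=468, FP=46+25+86+80=237, FN=65+84+72+63=284 → 936/1457 = 0.6424
  resume: TP=284, FP=22+13+72+76=183, FN=103+93+86+107=389 → 568/1140 = 0.4982
  letter: TP=491, FP=36+25+63+107=231, FN=57+67+80+76=280 → 982/1493 = 0.6577
Weighted-F1 score = Σ (supportᵢ/N)·F1 scoreᵢ with N=2881: (276/2881)·0.3827 + (409/2881)·0.6309 + (752/2881)·0.6424 + (673/2881)·0.4982 + (771/2881)·0.6577 = 0.586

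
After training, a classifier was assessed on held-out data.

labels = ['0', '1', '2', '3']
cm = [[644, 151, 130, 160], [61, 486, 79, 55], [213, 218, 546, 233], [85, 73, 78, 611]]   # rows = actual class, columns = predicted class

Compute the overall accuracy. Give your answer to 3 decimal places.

0.598

Accuracy = trace / total = (644+486+546+611=2287) / 3823 = 2287/3823 = 0.598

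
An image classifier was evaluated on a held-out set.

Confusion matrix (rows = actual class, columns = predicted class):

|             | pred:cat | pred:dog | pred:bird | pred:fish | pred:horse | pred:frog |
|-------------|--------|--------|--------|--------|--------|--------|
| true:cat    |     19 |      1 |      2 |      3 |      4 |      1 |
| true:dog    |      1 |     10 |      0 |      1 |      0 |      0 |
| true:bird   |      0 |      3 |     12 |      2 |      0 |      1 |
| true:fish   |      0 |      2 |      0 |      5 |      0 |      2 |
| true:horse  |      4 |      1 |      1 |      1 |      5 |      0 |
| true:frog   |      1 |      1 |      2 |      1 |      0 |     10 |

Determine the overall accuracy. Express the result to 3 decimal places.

0.635

Accuracy = trace / total = (19+10+12+5+5+10=61) / 96 = 61/96 = 0.635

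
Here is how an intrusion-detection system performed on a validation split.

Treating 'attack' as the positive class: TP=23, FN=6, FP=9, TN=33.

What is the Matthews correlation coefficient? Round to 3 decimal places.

0.572

MCC = (TP·TN − FP·FN) / √((TP+FP)(TP+FN)(TN+FP)(TN+FN))
Numerator = 23·33 − 9·6 = 705
Denominator = √(32·29·42·39) = √1520064 = 1232.9088
MCC = 705 / 1232.9088 = 0.572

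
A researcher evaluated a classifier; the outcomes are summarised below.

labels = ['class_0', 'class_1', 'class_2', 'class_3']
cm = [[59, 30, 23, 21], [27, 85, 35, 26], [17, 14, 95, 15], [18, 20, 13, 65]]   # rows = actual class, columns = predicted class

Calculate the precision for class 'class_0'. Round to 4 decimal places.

Take TP from the diagonal, FP from the rest of the 'class_0' prediction marginal, FN from the rest of the 'class_0' actual marginal.
precision = TP/(TP+FP).
class_0: TP=59, FP=27+17+18=62 → 59/121 = 0.48760

0.4876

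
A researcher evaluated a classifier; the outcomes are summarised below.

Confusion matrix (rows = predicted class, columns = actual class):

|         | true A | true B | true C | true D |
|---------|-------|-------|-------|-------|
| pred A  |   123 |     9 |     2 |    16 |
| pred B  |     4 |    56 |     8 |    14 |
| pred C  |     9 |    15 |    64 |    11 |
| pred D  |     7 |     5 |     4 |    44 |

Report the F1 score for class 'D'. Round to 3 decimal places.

F1 score = 2·TP/(2·TP+FP+FN).
D: TP=44, FP=7+5+4=16, FN=16+14+11=41 → 88/145 = 0.6069

0.607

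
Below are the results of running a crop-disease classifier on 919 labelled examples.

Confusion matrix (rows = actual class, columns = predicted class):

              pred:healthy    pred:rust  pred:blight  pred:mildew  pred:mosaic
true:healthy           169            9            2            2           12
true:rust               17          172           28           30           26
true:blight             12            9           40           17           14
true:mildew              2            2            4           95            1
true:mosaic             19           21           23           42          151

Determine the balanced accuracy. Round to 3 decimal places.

0.688

Balanced accuracy = mean of per-class recall.
  healthy: recall = 169/194 = 0.8711
  rust: recall = 172/273 = 0.6300
  blight: recall = 40/92 = 0.4348
  mildew: recall = 95/104 = 0.9135
  mosaic: recall = 151/256 = 0.5898
Mean = (0.8711 + 0.6300 + 0.4348 + 0.9135 + 0.5898) / 5 = 0.688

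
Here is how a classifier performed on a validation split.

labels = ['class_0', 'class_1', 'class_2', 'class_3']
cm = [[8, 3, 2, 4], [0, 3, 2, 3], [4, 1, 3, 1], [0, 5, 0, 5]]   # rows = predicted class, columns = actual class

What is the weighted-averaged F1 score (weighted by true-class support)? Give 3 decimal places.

0.420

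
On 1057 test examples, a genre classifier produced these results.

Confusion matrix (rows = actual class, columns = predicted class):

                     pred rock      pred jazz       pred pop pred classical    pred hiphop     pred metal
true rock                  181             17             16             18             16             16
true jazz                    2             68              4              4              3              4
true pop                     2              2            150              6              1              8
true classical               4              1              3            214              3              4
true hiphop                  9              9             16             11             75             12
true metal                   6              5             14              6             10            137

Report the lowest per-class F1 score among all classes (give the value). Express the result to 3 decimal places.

0.625

Per-class F1 score (2·TP/(2·TP+FP+FN)):
  rock: TP=181, FP=2+2+4+9+6=23, FN=17+16+18+16+16=83 → 362/468 = 0.7735
  jazz: TP=68, FP=17+2+1+9+5=34, FN=2+4+4+3+4=17 → 136/187 = 0.7273
  pop: TP=150, FP=16+4+3+16+14=53, FN=2+2+6+1+8=19 → 300/372 = 0.8065
  classical: TP=214, FP=18+4+6+11+6=45, FN=4+1+3+3+4=15 → 428/488 = 0.8770
  hiphop: TP=75, FP=16+3+1+3+10=33, FN=9+9+16+11+12=57 → 150/240 = 0.6250
  metal: TP=137, FP=16+4+8+4+12=44, FN=6+5+14+6+10=41 → 274/359 = 0.7632
Lowest is class 'hiphop' with F1 score = 0.625.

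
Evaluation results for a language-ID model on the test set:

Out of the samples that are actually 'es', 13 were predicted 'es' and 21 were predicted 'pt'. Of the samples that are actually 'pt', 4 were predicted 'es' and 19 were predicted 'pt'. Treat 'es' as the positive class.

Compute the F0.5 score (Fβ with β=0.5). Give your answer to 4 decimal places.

0.6373

Fβ = (1+β²)·TP / ((1+β²)·TP + β²·FN + FP), with β²=1/4
= 1.25·13 / (1.25·13 + 0.25·21 + 4) = 0.6373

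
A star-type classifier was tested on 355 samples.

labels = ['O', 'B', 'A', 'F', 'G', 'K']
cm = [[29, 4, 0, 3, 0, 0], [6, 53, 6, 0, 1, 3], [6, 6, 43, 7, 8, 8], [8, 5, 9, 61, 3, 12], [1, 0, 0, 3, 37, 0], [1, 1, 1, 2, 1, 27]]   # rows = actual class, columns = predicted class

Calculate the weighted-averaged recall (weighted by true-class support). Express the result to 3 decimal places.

Per-class recall (TP/(TP+FN)):
  O: TP=29, FN=4+0+3+0+0=7 → 29/36 = 0.8056
  B: TP=53, FN=6+6+0+1+3=16 → 53/69 = 0.7681
  A: TP=43, FN=6+6+7+8+8=35 → 43/78 = 0.5513
  F: TP=61, FN=8+5+9+3+12=37 → 61/98 = 0.6224
  G: TP=37, FN=1+0+0+3+0=4 → 37/41 = 0.9024
  K: TP=27, FN=1+1+1+2+1=6 → 27/33 = 0.8182
Weighted-recall = Σ (supportᵢ/N)·recallᵢ with N=355: (36/355)·0.8056 + (69/355)·0.7681 + (78/355)·0.5513 + (98/355)·0.6224 + (41/355)·0.9024 + (33/355)·0.8182 = 0.704

0.704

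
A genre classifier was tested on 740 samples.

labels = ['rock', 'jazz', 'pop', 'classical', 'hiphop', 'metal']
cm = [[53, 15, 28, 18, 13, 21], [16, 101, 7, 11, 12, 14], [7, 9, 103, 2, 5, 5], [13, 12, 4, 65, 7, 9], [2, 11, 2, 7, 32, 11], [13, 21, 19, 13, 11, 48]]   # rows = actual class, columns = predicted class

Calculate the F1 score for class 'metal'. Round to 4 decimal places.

0.4120

F1 score = 2·TP/(2·TP+FP+FN).
metal: TP=48, FP=21+14+5+9+11=60, FN=13+21+19+13+11=77 → 96/233 = 0.41202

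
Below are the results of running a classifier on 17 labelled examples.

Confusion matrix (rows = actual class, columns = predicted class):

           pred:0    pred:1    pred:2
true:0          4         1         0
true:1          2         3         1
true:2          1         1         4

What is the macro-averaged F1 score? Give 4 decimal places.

Per-class F1 score (2·TP/(2·TP+FP+FN)):
  0: TP=4, FP=2+1=3, FN=1+0=1 → 8/12 = 0.66667
  1: TP=3, FP=1+1=2, FN=2+1=3 → 6/11 = 0.54545
  2: TP=4, FP=0+1=1, FN=1+1=2 → 8/11 = 0.72727
Macro-F1 score = mean = (0.66667 + 0.54545 + 0.72727) / 3 = 0.6465

0.6465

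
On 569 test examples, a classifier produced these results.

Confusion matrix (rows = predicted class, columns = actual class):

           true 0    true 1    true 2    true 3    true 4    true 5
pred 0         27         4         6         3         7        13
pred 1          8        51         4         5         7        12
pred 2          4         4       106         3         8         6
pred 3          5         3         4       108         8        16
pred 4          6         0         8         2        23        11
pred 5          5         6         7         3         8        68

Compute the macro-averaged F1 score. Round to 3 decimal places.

Per-class F1 score (2·TP/(2·TP+FP+FN)):
  0: TP=27, FP=4+6+3+7+13=33, FN=8+4+5+6+5=28 → 54/115 = 0.4696
  1: TP=51, FP=8+4+5+7+12=36, FN=4+4+3+0+6=17 → 102/155 = 0.6581
  2: TP=106, FP=4+4+3+8+6=25, FN=6+4+4+8+7=29 → 212/266 = 0.7970
  3: TP=108, FP=5+3+4+8+16=36, FN=3+5+3+2+3=16 → 216/268 = 0.8060
  4: TP=23, FP=6+0+8+2+11=27, FN=7+7+8+8+8=38 → 46/111 = 0.4144
  5: TP=68, FP=5+6+7+3+8=29, FN=13+12+6+16+11=58 → 136/223 = 0.6099
Macro-F1 score = mean = (0.4696 + 0.6581 + 0.7970 + 0.8060 + 0.4144 + 0.6099) / 6 = 0.626

0.626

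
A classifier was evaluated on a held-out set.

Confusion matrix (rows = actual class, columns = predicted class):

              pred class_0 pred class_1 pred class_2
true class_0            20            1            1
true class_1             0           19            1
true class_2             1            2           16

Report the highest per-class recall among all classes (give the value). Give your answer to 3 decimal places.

0.950

Per-class recall (TP/(TP+FN)):
  class_0: TP=20, FN=1+1=2 → 20/22 = 0.9091
  class_1: TP=19, FN=0+1=1 → 19/20 = 0.9500
  class_2: TP=16, FN=1+2=3 → 16/19 = 0.8421
Highest is class 'class_1' with recall = 0.950.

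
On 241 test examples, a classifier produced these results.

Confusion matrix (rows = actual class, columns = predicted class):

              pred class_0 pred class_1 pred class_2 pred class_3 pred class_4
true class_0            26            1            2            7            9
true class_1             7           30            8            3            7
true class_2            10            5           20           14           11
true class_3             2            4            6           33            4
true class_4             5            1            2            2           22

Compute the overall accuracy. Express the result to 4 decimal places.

0.5436

Accuracy = trace / total = (26+30+20+33+22=131) / 241 = 131/241 = 0.5436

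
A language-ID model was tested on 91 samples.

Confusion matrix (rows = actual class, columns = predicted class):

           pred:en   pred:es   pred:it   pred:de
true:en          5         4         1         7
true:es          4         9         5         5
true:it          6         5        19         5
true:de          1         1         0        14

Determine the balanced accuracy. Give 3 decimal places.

Balanced accuracy = mean of per-class recall.
  en: recall = 5/17 = 0.2941
  es: recall = 9/23 = 0.3913
  it: recall = 19/35 = 0.5429
  de: recall = 14/16 = 0.8750
Mean = (0.2941 + 0.3913 + 0.5429 + 0.8750) / 4 = 0.526

0.526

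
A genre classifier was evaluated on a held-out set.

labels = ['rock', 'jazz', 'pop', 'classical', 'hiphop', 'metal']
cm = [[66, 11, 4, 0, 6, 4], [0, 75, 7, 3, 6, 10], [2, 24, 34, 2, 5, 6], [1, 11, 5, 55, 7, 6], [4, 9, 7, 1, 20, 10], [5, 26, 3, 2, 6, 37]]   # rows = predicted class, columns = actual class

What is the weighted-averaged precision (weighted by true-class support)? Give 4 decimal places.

Per-class precision (TP/(TP+FP)):
  rock: TP=66, FP=11+4+0+6+4=25 → 66/91 = 0.72527
  jazz: TP=75, FP=0+7+3+6+10=26 → 75/101 = 0.74257
  pop: TP=34, FP=2+24+2+5+6=39 → 34/73 = 0.46575
  classical: TP=55, FP=1+11+5+7+6=30 → 55/85 = 0.64706
  hiphop: TP=20, FP=4+9+7+1+10=31 → 20/51 = 0.39216
  metal: TP=37, FP=5+26+3+2+6=42 → 37/79 = 0.46835
Weighted-precision = Σ (supportᵢ/N)·precisionᵢ with N=480: (78/480)·0.72527 + (156/480)·0.74257 + (60/480)·0.46575 + (63/480)·0.64706 + (50/480)·0.39216 + (73/480)·0.46835 = 0.6144

0.6144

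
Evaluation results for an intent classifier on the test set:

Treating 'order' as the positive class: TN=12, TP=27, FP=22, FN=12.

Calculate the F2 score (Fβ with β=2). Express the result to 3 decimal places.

0.659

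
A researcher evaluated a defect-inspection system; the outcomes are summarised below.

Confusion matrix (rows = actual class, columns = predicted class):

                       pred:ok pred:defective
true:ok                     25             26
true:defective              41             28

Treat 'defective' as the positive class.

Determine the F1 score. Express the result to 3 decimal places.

0.455

Precision = TP/(TP+FP) = 28/54 = 0.5185
Recall = TP/(TP+FN) = 28/69 = 0.4058
F1 = 2·TP/(2·TP+FP+FN) = 56/123 = 0.455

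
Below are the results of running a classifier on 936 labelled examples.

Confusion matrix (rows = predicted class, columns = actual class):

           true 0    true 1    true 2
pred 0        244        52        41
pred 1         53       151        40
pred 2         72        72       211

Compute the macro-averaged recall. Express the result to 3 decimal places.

0.644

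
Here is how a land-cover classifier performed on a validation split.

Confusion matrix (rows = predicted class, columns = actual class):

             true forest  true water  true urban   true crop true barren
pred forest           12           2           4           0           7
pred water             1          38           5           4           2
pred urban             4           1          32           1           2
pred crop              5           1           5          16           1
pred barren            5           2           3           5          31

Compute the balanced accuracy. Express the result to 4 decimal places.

Balanced accuracy = mean of per-class recall.
  forest: recall = 12/27 = 0.44444
  water: recall = 38/44 = 0.86364
  urban: recall = 32/49 = 0.65306
  crop: recall = 16/26 = 0.61538
  barren: recall = 31/43 = 0.72093
Mean = (0.44444 + 0.86364 + 0.65306 + 0.61538 + 0.72093) / 5 = 0.6595

0.6595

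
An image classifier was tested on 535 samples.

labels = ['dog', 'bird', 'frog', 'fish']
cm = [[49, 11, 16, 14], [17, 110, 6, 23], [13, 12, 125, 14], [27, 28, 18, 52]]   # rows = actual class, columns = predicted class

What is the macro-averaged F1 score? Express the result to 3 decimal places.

0.603

Per-class F1 score (2·TP/(2·TP+FP+FN)):
  dog: TP=49, FP=17+13+27=57, FN=11+16+14=41 → 98/196 = 0.5000
  bird: TP=110, FP=11+12+28=51, FN=17+6+23=46 → 220/317 = 0.6940
  frog: TP=125, FP=16+6+18=40, FN=13+12+14=39 → 250/329 = 0.7599
  fish: TP=52, FP=14+23+14=51, FN=27+28+18=73 → 104/228 = 0.4561
Macro-F1 score = mean = (0.5000 + 0.6940 + 0.7599 + 0.4561) / 4 = 0.603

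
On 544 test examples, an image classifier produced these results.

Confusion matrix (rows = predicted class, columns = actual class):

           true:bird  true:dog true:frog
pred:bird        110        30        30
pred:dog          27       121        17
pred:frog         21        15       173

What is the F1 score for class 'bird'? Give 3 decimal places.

Take TP from the diagonal, FP from the rest of the 'bird' prediction marginal, FN from the rest of the 'bird' actual marginal.
F1 score = 2·TP/(2·TP+FP+FN).
bird: TP=110, FP=30+30=60, FN=27+21=48 → 220/328 = 0.6707

0.671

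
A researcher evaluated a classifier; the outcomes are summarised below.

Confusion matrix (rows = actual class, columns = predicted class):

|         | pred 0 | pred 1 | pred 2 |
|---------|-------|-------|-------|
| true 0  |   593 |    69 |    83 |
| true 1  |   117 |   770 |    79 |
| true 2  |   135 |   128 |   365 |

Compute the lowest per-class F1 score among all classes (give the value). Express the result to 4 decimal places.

Per-class F1 score (2·TP/(2·TP+FP+FN)):
  0: TP=593, FP=117+135=252, FN=69+83=152 → 1186/1590 = 0.74591
  1: TP=770, FP=69+128=197, FN=117+79=196 → 1540/1933 = 0.79669
  2: TP=365, FP=83+79=162, FN=135+128=263 → 730/1155 = 0.63203
Lowest is class '2' with F1 score = 0.6320.

0.6320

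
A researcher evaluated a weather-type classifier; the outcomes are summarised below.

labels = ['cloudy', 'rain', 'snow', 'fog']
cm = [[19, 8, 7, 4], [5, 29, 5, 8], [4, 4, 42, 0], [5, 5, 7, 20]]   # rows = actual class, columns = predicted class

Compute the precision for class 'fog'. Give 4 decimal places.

0.6250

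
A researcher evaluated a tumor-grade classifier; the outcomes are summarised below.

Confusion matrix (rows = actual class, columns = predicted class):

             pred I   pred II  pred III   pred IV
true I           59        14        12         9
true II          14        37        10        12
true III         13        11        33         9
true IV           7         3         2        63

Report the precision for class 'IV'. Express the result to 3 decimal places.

0.677

precision = TP/(TP+FP).
IV: TP=63, FP=9+12+9=30 → 63/93 = 0.6774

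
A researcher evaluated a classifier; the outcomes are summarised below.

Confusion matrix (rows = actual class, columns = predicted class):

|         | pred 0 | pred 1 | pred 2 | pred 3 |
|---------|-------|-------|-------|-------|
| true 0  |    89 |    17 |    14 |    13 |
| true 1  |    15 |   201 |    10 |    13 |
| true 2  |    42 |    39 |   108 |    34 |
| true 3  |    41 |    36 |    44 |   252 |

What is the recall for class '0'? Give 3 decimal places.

Take TP from the diagonal, FP from the rest of the '0' prediction marginal, FN from the rest of the '0' actual marginal.
recall = TP/(TP+FN).
0: TP=89, FN=17+14+13=44 → 89/133 = 0.6692

0.669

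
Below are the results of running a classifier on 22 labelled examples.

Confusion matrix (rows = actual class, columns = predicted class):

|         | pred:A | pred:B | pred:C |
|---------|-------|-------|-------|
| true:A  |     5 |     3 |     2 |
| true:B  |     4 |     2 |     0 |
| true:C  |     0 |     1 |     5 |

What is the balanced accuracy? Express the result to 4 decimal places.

0.5556

Balanced accuracy = mean of per-class recall.
  A: recall = 5/10 = 0.50000
  B: recall = 2/6 = 0.33333
  C: recall = 5/6 = 0.83333
Mean = (0.50000 + 0.33333 + 0.83333) / 3 = 0.5556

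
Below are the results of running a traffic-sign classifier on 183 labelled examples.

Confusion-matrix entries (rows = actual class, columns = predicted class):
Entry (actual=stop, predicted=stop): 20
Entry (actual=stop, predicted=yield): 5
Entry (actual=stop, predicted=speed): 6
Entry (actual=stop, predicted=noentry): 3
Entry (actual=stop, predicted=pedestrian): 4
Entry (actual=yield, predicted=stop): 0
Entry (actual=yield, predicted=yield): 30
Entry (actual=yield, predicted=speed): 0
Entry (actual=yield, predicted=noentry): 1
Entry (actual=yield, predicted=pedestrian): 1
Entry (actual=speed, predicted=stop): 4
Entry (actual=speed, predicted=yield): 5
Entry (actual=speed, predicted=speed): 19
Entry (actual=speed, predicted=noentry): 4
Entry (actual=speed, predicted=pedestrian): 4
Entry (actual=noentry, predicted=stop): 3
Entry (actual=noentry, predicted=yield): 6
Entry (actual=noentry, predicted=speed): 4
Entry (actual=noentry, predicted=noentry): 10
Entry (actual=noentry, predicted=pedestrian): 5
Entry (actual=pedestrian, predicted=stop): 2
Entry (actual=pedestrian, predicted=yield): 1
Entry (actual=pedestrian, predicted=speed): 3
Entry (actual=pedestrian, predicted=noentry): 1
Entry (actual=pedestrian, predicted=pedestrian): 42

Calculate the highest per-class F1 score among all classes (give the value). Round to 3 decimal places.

0.800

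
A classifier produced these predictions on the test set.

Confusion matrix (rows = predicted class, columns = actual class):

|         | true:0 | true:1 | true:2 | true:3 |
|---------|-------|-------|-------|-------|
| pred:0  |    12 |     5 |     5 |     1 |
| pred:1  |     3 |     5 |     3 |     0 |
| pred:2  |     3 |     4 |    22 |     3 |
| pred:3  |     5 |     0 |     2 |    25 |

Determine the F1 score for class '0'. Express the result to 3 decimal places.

Treat '0' as positive and all other classes as negative.
F1 score = 2·TP/(2·TP+FP+FN).
0: TP=12, FP=5+5+1=11, FN=3+3+5=11 → 24/46 = 0.5217

0.522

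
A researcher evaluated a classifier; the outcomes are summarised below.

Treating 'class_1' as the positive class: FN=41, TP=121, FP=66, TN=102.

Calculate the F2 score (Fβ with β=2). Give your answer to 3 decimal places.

Fβ = (1+β²)·TP / ((1+β²)·TP + β²·FN + FP), with β²=4
= 5·121 / (5·121 + 4·41 + 66) = 0.725

0.725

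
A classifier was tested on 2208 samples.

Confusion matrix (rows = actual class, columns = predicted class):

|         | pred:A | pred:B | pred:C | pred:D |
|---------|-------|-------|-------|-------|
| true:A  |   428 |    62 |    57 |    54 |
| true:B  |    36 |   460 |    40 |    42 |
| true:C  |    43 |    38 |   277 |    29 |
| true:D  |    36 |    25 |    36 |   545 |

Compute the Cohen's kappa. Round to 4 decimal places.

Observed agreement pₒ = trace/N = 1710/2208 = 0.77446
Expected agreement pₑ = Σ (rowᵢ·colᵢ)/N² = (601·543 + 578·585 + 387·410 + 642·670)/2208² = 0.25707
κ = (pₒ − pₑ)/(1 − pₑ) = (0.77446 − 0.25707)/(1 − 0.25707) = 0.6964

0.6964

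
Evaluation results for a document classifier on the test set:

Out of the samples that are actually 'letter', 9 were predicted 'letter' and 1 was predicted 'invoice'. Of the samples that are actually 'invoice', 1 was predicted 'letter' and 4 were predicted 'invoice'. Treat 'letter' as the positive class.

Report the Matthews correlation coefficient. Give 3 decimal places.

0.700

MCC = (TP·TN − FP·FN) / √((TP+FP)(TP+FN)(TN+FP)(TN+FN))
Numerator = 9·4 − 1·1 = 35
Denominator = √(10·10·5·5) = √2500 = 50.0000
MCC = 35 / 50.0000 = 0.700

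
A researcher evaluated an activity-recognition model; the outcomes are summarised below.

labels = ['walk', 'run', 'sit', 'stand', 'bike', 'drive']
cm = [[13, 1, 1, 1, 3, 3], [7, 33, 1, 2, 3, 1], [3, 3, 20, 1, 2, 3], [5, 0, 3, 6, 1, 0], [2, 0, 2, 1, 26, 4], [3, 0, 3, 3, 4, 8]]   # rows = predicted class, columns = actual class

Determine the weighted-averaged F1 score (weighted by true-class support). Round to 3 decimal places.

0.609

Per-class F1 score (2·TP/(2·TP+FP+FN)):
  walk: TP=13, FP=1+1+1+3+3=9, FN=7+3+5+2+3=20 → 26/55 = 0.4727
  run: TP=33, FP=7+1+2+3+1=14, FN=1+3+0+0+0=4 → 66/84 = 0.7857
  sit: TP=20, FP=3+3+1+2+3=12, FN=1+1+3+2+3=10 → 40/62 = 0.6452
  stand: TP=6, FP=5+0+3+1+0=9, FN=1+2+1+1+3=8 → 12/29 = 0.4138
  bike: TP=26, FP=2+0+2+1+4=9, FN=3+3+2+1+4=13 → 52/74 = 0.7027
  drive: TP=8, FP=3+0+3+3+4=13, FN=3+1+3+0+4=11 → 16/40 = 0.4000
Weighted-F1 score = Σ (supportᵢ/N)·F1 scoreᵢ with N=172: (33/172)·0.4727 + (37/172)·0.7857 + (30/172)·0.6452 + (14/172)·0.4138 + (39/172)·0.7027 + (19/172)·0.4000 = 0.609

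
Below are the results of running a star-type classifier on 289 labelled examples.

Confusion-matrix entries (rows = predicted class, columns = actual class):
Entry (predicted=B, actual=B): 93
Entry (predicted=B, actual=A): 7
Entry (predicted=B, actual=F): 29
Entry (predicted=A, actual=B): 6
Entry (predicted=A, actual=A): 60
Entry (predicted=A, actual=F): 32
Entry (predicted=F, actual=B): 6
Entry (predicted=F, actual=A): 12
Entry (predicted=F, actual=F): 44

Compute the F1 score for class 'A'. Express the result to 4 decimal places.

Take TP from the diagonal, FP from the rest of the 'A' prediction marginal, FN from the rest of the 'A' actual marginal.
F1 score = 2·TP/(2·TP+FP+FN).
A: TP=60, FP=6+32=38, FN=7+12=19 → 120/177 = 0.67797

0.6780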